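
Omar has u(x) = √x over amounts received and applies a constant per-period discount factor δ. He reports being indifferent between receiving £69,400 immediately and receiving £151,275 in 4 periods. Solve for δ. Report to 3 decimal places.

δ ≈ 0.907

Equating discounted utilities: u(69400) = δ^4·u(151275) ⇒ δ^4 = u(69400)/u(151275).
With u(x) = √x: δ^4 = √69400/√151275 = √(69400/151275) = 0.67732.
Taking the 4th root: δ = 0.67732^(1/4) ≈ 0.907.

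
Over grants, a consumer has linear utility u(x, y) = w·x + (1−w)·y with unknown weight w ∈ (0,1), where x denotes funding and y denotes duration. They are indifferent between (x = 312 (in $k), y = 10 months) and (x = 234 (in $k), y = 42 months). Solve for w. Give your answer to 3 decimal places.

u(312,10) = u(234,42) means w·312 + (1−w)·10 = w·234 + (1−w)·42.
w·(312−234) = (1−w)·(42−10), i.e. w·78 = (1−w)·32.
Hence w = 32/(78+32) = 32/110 = 0.291.

w = 0.291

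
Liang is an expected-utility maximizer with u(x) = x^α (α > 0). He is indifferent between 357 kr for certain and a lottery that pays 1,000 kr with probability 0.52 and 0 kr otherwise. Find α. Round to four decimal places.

Since u(0) = 0, the lottery's EU is 0.52·1000^α.
Setting u(357) equal to that: 357^α = 0.52·1000^α ⇒ (357/1000)^α = 0.52.
Take logs: α = ln 0.52 / ln(357/1000) ≈ 0.634868.

α ≈ 0.6349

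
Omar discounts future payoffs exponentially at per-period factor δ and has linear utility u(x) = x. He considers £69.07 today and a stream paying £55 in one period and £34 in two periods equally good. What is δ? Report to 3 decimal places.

δ ≈ 0.830

Equating present values: 69.07 = 55δ + 34δ².
Rearranged: 34δ² + 55δ − 69.07 = 0.
δ = (−55 + √(55² + 4·34·69.07)) / (2·34) = (−55 + √12418.52) / 68 ≈ 0.830.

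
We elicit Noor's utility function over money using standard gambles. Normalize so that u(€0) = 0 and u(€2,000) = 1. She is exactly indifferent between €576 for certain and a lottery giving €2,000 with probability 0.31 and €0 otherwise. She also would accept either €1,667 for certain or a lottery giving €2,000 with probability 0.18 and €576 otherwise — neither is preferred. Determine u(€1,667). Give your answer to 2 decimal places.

First, u(€576) = 0.31·u(€2,000) + 0.69·u(€0) = 0.31.
Then u(€1,667) = 0.18·u(€2,000) + 0.82·u(€576) = 0.18·1.00 + 0.82·0.31 = 0.4342.

0.43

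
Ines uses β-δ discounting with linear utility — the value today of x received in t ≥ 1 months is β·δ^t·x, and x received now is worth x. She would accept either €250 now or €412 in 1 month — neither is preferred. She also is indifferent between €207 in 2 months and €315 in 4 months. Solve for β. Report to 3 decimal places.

From the later pair, β·δ^2·207 = β·δ^4·315; dividing through, δ^2 = 207/315 = 0.65714, so δ = 0.81064.
Substituting δ into 250 = β·δ·412: β = 250/(333.985) ≈ 0.749.

β ≈ 0.749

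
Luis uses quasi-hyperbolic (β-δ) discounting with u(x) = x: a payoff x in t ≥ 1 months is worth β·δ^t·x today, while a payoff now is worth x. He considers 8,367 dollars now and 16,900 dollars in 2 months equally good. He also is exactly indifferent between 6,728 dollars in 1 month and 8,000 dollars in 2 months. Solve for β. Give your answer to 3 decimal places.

β ≈ 0.700

Both payoffs in the second observation are in the future, so β drops out: δ^1·6728 = δ^2·8000 ⇒ δ = 6728/8000 = 0.84100.
Substituting δ into 8367 = β·δ^2·16900: β = 8367/(11953.049) ≈ 0.700.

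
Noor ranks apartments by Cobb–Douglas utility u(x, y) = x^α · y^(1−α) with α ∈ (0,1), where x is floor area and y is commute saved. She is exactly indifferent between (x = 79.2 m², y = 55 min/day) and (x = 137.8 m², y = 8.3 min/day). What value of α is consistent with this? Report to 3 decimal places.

The Cobb–Douglas utilities coincide, so 79.2^α·55^(1−α) = 137.8^α·8.3^(1−α).
Rearrange to (79.2/137.8)^α = (8.3/55)^(1−α) and take logs: α·-0.553827 = (1−α)·-1.891078.
So α/(1−α) = (-1.891078)/(-0.553827) = 3.414564, and α = 3.414564/4.414564 ≈ 0.773.

α ≈ 0.773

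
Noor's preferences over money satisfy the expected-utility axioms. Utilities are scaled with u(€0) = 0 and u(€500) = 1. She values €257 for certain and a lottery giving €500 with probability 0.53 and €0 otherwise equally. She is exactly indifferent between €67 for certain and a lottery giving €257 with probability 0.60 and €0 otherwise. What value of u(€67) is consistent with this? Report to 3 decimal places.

0.318

The first gamble pins u(€257): it must equal 0.53·1 + 0.47·0 = 0.53.
The second indifference gives u(€67) = 0.60·u(€257) + 0.40·u(€0) = 0.60·0.53 + 0.40·0.00 = 0.3180.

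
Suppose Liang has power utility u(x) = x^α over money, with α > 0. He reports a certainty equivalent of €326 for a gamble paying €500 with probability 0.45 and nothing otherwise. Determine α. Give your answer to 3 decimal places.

Since u(0) = 0, the lottery's EU is 0.45·500^α.
Indifference: 326^α = 0.45·500^α, so (326/500)^α = 0.45.
Taking logs: α·ln(326/500) = ln(0.45), so α = -0.798508 / -0.427711 ≈ 1.867.

α ≈ 1.867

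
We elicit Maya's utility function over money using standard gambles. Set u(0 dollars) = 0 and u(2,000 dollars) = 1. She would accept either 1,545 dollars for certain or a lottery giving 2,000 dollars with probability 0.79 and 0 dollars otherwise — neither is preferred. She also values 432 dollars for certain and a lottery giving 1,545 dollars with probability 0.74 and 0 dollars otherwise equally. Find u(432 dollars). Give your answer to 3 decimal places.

From the first indifference, u(1,545 dollars) = 0.79·u(2,000 dollars) + 0.21·u(0 dollars) = 0.79·1 + 0.21·0 = 0.79.
Chaining: u(432 dollars) = 0.74·0.79 + 0.26·0.00 = 0.5846.

0.585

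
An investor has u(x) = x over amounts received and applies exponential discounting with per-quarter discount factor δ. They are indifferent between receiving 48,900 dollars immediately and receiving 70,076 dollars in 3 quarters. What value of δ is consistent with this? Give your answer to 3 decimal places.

Equating discounted utilities: u(48900) = δ^3·u(70076) ⇒ δ^3 = u(48900)/u(70076).
With u(x) = x: δ^3 = 48900/70076 = 0.69781.
Hence δ = (0.69781)^(1/3) = 0.88698.

δ ≈ 0.887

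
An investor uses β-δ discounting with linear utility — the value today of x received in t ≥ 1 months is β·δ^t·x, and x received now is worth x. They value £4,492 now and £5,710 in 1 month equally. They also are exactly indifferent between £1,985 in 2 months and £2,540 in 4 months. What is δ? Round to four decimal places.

δ ≈ 0.8840

Both payoffs in the second observation are in the future, so β drops out: δ^2·1985 = δ^4·2540 ⇒ δ^2 = 1985/2540 = 0.78150, so δ = 0.88402.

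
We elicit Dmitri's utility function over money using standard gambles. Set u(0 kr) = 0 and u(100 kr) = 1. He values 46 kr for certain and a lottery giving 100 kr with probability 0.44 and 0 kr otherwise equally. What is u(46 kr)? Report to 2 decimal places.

By the standard-gamble method, u(46 kr) is just the indifference probability on the best outcome: 0.44.

0.44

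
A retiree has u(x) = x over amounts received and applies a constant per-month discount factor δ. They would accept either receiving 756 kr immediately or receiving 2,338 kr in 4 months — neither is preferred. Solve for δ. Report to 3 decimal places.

δ ≈ 0.754

Equating discounted utilities: u(756) = δ^4·u(2338) ⇒ δ^4 = u(756)/u(2338).
With u(x) = x: δ^4 = 756/2338 = 0.32335.
Taking the 4th root: δ = 0.32335^(1/4) ≈ 0.754.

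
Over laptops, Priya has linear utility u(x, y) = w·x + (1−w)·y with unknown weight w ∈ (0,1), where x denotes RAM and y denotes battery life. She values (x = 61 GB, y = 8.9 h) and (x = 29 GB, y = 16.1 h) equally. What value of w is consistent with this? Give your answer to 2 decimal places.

u(61,8.9) = u(29,16.1) means w·61 + (1−w)·8.9 = w·29 + (1−w)·16.1.
Collecting terms: w·32 = (1−w)·7.2.
So w/(1−w) = 7.2/32 = 0.2250, giving w = 7.2/(32+7.2) = 0.18.

w = 0.18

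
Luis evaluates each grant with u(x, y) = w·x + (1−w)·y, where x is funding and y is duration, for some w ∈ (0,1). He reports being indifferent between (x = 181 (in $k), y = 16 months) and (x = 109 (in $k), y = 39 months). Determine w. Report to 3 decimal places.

Equating utilities: w·181 + (1−w)·16 = w·109 + (1−w)·39.
Collecting terms: w·72 = (1−w)·23.
Hence w = 23/(72+23) = 23/95 = 0.242.

w = 0.242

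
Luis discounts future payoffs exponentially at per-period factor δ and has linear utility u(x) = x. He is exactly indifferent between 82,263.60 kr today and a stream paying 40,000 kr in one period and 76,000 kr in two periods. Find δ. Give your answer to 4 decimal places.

δ ≈ 0.8100

Present value of the stream is 40000·δ + 76000·δ². Indifference gives 40000δ + 76000δ² = 82263.60.
Rearranged: 76000δ² + 40000δ − 82263.60 = 0.
The positive root is δ = [−40000 + √(40000² + 4·76000·82263.60)] / (2·76000) = (−40000 + 163120.000)/152000 ≈ 0.8100.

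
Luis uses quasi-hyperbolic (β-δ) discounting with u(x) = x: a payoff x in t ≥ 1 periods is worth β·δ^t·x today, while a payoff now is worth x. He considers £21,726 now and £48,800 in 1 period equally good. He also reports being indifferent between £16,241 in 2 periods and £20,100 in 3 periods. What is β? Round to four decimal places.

The second indifference involves only future payoffs, so β cancels: β·δ^2·16241 = β·δ^3·20100, giving δ = 16241/20100 = 0.80801.
The first indifference: 21726 = β·δ·48800, so β = 21726/(δ·48800) = 21726/(0.80801·48800) ≈ 0.5510.

β ≈ 0.5510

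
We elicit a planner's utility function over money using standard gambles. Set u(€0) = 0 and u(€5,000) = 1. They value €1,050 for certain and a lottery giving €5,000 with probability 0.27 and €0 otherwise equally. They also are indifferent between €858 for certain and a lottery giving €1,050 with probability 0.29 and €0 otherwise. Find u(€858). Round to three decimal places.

First, u(€1,050) = 0.27·u(€5,000) + 0.73·u(€0) = 0.27.
Then u(€858) = 0.29·u(€1,050) + 0.71·u(€0) = 0.29·0.27 + 0.71·0.00 = 0.0783.

0.078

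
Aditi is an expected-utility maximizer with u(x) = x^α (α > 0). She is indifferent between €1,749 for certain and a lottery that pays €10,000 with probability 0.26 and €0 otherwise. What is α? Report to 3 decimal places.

EU(lottery) = 0.26·10000^α + 0.74·0 = 0.26·10000^α.
Setting u(1749) equal to that: 1749^α = 0.26·10000^α ⇒ (1749/10000)^α = 0.26.
Taking logs: α·ln(1749/10000) = ln(0.26), so α = -1.347074 / -1.743541 ≈ 0.773.

α ≈ 0.773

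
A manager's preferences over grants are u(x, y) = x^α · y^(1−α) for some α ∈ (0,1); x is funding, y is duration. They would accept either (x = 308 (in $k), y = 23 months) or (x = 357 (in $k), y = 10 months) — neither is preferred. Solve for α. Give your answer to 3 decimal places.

α ≈ 0.849

Indifference: 308^α · 23^(1−α) = 357^α · 10^(1−α).
Rearrange to (308/357)^α = (10/23)^(1−α) and take logs: α·-0.147636 = (1−α)·-0.832909.
With A = -0.147636 and B = -0.832909: α·A = (1−α)·B, so α = B/(A+B) = -0.832909/-0.980545 ≈ 0.849.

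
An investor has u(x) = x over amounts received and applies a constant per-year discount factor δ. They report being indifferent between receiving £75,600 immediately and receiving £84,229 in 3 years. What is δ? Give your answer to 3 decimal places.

The payoff in 3 years is discounted by δ^3, so u(75600) = δ^3·u(84229) and δ^3 = u(75600)/u(84229).
With u(x) = x: δ^3 = 75600/84229 = 0.89755.
So δ = 0.89755^(1/3) ≈ 0.965.

δ ≈ 0.965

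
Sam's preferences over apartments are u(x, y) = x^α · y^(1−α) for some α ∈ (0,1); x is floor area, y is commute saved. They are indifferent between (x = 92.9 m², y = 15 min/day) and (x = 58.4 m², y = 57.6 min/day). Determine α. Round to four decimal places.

Set the two utilities equal: 92.9^α·15^(1−α) = 58.4^α·57.6^(1−α).
(92.9/58.4)^α = (57.6/15)^(1−α); take logs: α·ln(92.9/58.4) = (1−α)·ln(57.6/15), i.e. α·0.4642078 = (1−α)·1.3454724.
Thus α·(1.8096802) = 1.3454724, so α = 1.3454724/1.8096802 ≈ 0.7435.

α ≈ 0.7435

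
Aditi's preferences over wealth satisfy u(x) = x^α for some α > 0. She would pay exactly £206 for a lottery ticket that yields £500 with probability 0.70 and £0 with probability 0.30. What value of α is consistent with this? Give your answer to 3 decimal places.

α ≈ 0.402

Since u(0) = 0, the lottery's EU is 0.70·500^α.
Indifference: 206^α = 0.70·500^α, so (206/500)^α = 0.70.
Taking logs: α·ln(206/500) = ln(0.70), so α = -0.356675 / -0.886732 ≈ 0.402.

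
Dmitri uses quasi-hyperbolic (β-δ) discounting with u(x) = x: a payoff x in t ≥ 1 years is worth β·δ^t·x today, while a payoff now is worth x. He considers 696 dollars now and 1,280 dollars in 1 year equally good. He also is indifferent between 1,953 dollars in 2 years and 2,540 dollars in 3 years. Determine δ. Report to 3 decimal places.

From the later pair, β·δ^2·1953 = β·δ^3·2540; dividing through, δ = 1953/2540 = 0.76890.

δ ≈ 0.769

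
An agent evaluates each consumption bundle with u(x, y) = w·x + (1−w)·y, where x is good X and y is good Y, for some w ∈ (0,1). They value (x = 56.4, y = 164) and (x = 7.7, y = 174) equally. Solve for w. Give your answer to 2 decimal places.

w = 0.17

Indifference: w·56.4 + (1−w)·164 = w·7.7 + (1−w)·174.
w·(56.4−7.7) = (1−w)·(174−164), i.e. w·48.7 = (1−w)·10.
So w/(1−w) = 10/48.7 = 0.2053, giving w = 10/(48.7+10) = 0.17.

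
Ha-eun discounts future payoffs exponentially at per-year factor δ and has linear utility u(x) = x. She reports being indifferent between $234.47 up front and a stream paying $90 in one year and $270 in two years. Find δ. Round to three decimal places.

The stream is worth 90δ + 270δ² today, so 90δ + 270δ² = 234.47.
That is, 270δ² + 90δ − 234.47 = 0, a quadratic in δ.
δ = (−90 + √(90² + 4·270·234.47)) / (2·270) = (−90 + √261327.60) / 540 ≈ 0.780.

δ ≈ 0.780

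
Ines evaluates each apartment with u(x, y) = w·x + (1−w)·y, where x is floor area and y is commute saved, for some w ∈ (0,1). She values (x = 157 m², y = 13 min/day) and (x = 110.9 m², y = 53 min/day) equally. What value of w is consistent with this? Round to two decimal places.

u(157,13) = u(110.9,53) means w·157 + (1−w)·13 = w·110.9 + (1−w)·53.
Collecting terms: w·46.1 = (1−w)·40.
Hence w = 40/(46.1+40) = 40/86.1 = 0.46.

w = 0.46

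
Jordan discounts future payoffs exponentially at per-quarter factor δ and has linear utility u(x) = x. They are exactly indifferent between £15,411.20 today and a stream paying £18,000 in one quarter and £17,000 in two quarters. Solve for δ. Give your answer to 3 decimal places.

Present value of the stream is 18000·δ + 17000·δ². Indifference gives 18000δ + 17000δ² = 15411.20.
Rearranged: 17000δ² + 18000δ − 15411.20 = 0.
The positive root is δ = [−18000 + √(18000² + 4·17000·15411.20)] / (2·17000) = (−18000 + 37040.000)/34000 ≈ 0.560.

δ ≈ 0.560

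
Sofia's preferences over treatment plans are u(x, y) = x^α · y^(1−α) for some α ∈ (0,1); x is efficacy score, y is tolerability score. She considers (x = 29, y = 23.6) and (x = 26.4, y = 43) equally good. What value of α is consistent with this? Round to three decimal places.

Indifference: 29^α · 23.6^(1−α) = 26.4^α · 43^(1−α).
(29/26.4)^α = (43/23.6)^(1−α); take logs: α·ln(29/26.4) = (1−α)·ln(43/23.6), i.e. α·0.093932 = (1−α)·0.599953.
Thus α·(0.693885) = 0.599953, so α = 0.599953/0.693885 ≈ 0.865.

α ≈ 0.865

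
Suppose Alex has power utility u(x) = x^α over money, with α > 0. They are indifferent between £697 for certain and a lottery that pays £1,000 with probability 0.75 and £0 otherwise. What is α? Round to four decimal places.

α ≈ 0.7970

Since u(0) = 0, the lottery's EU is 0.75·1000^α.
Setting u(697) equal to that: 697^α = 0.75·1000^α ⇒ (697/1000)^α = 0.75.
Taking logs: α·ln(697/1000) = ln(0.75), so α = -0.2876821 / -0.3609699 ≈ 0.7970.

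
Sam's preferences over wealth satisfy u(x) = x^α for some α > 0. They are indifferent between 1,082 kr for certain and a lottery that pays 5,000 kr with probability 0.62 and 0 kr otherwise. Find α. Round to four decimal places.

EU(lottery) = 0.62·5000^α + 0.38·0 = 0.62·5000^α.
Setting u(1082) equal to that: 1082^α = 0.62·5000^α ⇒ (1082/5000)^α = 0.62.
α = ln(0.62) / ln(1082/5000) = -0.4780358/-1.5306267 ≈ 0.3123.

α ≈ 0.3123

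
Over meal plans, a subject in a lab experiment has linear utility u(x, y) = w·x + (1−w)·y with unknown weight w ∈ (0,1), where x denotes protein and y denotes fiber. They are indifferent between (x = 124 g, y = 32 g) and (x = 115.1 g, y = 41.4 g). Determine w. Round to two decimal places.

Indifference: w·124 + (1−w)·32 = w·115.1 + (1−w)·41.4.
Collecting terms: w·8.9 = (1−w)·9.4.
So w/(1−w) = 9.4/8.9 = 1.0562, giving w = 9.4/(8.9+9.4) = 0.51.

w = 0.51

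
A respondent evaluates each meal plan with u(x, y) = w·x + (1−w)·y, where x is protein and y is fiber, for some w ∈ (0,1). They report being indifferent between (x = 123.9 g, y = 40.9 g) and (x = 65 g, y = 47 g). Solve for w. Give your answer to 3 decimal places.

w = 0.094

Indifference: w·123.9 + (1−w)·40.9 = w·65 + (1−w)·47.
w·(123.9−65) = (1−w)·(47−40.9), i.e. w·58.9 = (1−w)·6.1.
So w/(1−w) = 6.1/58.9 = 0.1036, giving w = 6.1/(58.9+6.1) = 0.094.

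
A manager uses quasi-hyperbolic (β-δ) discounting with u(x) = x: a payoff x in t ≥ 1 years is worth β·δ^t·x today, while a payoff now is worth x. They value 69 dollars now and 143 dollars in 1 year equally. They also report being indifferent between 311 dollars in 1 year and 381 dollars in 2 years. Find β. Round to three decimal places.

β ≈ 0.591

From the later pair, β·δ^1·311 = β·δ^2·381; dividing through, δ = 311/381 = 0.81627.
Now use the now-vs-future pair: 69 = β·δ·143 gives β = 69/(0.81627·143) ≈ 0.591.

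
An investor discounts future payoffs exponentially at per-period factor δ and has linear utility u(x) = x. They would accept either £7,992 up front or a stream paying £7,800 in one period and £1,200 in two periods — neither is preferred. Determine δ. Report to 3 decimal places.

δ ≈ 0.900

Present value of the stream is 7800·δ + 1200·δ². Indifference gives 7800δ + 1200δ² = 7992.
So 1200δ² + 7800δ − 7992 = 0.
δ = (−7800 + √(7800² + 4·1200·7992)) / (2·1200) = (−7800 + √99201600.00) / 2400 ≈ 0.900.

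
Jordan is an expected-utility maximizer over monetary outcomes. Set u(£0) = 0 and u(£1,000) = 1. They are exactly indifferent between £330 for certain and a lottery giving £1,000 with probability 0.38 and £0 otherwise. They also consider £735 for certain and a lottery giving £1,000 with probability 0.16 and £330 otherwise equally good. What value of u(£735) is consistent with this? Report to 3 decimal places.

The first gamble pins u(£330): it must equal 0.38·1 + 0.62·0 = 0.38.
Then u(£735) = 0.16·u(£1,000) + 0.84·u(£330) = 0.16·1.00 + 0.84·0.38 = 0.4792.

0.479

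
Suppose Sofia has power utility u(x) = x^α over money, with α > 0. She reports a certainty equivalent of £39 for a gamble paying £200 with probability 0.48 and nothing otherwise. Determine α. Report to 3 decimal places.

Since u(0) = 0, the lottery's EU is 0.48·200^α.
Indifference: 39^α = 0.48·200^α, so (39/200)^α = 0.48.
Taking logs: α·ln(39/200) = ln(0.48), so α = -0.733969 / -1.634756 ≈ 0.449.

α ≈ 0.449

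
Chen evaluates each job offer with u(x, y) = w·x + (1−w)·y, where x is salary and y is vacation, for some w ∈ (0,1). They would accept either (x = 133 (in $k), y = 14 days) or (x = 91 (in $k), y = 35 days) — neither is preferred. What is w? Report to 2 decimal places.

w = 0.33

u(133,14) = u(91,35) means w·133 + (1−w)·14 = w·91 + (1−w)·35.
w·(133−91) = (1−w)·(35−14), i.e. w·42 = (1−w)·21.
So w/(1−w) = 21/42 = 0.5000, giving w = 21/(42+21) = 0.33.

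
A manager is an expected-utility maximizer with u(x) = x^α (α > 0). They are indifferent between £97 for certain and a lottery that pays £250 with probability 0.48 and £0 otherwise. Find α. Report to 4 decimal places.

Since u(0) = 0, the lottery's EU is 0.48·250^α.
Setting u(97) equal to that: 97^α = 0.48·250^α ⇒ (97/250)^α = 0.48.
Taking logs: α·ln(97/250) = ln(0.48), so α = -0.7339692 / -0.9467499 ≈ 0.7753.

α ≈ 0.7753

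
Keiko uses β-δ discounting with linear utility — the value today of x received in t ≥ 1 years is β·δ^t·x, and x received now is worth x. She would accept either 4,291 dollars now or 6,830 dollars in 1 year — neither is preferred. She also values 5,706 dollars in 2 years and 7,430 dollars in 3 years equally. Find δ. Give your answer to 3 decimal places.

Both payoffs in the second observation are in the future, so β drops out: δ^2·5706 = δ^3·7430 ⇒ δ = 5706/7430 = 0.76797.

δ ≈ 0.768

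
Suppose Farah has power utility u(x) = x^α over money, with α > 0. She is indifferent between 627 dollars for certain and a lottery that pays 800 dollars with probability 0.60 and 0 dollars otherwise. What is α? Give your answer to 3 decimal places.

EU(lottery) = 0.60·800^α + 0.40·0 = 0.60·800^α.
Setting u(627) equal to that: 627^α = 0.60·800^α ⇒ (627/800)^α = 0.60.
α = ln(0.60) / ln(627/800) = -0.510826/-0.243665 ≈ 2.096.

α ≈ 2.096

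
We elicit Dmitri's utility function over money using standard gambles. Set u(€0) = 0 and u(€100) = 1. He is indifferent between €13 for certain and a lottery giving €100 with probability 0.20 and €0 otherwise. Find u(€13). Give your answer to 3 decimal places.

0.200

The indifference gives u(€13) = 0.20·u(€100) + 0.80·u(€0) = 0.20·1 + 0.80·0 = 0.20.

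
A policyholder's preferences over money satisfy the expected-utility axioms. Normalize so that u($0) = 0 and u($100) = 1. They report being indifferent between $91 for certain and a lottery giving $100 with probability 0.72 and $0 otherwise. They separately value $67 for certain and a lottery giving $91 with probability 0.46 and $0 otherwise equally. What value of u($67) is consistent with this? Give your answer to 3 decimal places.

The first gamble pins u($91): it must equal 0.72·1 + 0.28·0 = 0.72.
Chaining: u($67) = 0.46·0.72 + 0.54·0.00 = 0.3312.

0.331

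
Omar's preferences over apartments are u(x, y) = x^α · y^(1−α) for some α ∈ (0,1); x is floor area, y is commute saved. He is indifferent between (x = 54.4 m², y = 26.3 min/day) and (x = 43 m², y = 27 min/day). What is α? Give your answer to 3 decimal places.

α ≈ 0.100

Indifference: 54.4^α · 26.3^(1−α) = 43^α · 27^(1−α).
Taking logs: α·ln 54.4 + (1−α)·ln 26.3 = α·ln 43 + (1−α)·ln 27, i.e. α·0.235164 = (1−α)·0.026268.
With A = 0.235164 and B = 0.026268: α·A = (1−α)·B, so α = B/(A+B) = 0.026268/0.261432 ≈ 0.100.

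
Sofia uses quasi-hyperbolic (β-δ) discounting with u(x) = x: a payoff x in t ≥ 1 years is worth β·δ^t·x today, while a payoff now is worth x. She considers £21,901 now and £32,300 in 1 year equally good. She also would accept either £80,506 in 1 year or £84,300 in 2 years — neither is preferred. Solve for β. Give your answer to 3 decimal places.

Both payoffs in the second observation are in the future, so β drops out: δ^1·80506 = δ^2·84300 ⇒ δ = 80506/84300 = 0.95499.
Substituting δ into 21901 = β·δ·32300: β = 21901/(30846.308) ≈ 0.710.

β ≈ 0.710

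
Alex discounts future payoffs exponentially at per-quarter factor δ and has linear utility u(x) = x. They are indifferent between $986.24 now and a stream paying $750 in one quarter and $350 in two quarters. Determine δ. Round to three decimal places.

δ ≈ 0.920

Equating present values: 986.24 = 750δ + 350δ².
That is, 350δ² + 750δ − 986.24 = 0, a quadratic in δ.
By the quadratic formula (taking the positive root), δ = (−750 + √1943236.00) / 700 ≈ 0.920.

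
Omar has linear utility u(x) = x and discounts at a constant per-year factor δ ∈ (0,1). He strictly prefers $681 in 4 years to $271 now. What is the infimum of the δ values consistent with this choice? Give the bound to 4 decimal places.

The preference means 271 < δ^4·681.
Dividing by 681: δ^4 > 0.39794. Both sides are positive, so the 4th root keeps the direction.
δ > 0.39794^(1/4) = 0.7942.

δ > 0.7942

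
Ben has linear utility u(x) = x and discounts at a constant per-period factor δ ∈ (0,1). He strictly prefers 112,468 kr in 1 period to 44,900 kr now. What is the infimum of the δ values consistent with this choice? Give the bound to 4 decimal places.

Comparing present values: 44900 < δ·112468.
So δ > 44900/112468 = 0.39922.

δ > 0.3992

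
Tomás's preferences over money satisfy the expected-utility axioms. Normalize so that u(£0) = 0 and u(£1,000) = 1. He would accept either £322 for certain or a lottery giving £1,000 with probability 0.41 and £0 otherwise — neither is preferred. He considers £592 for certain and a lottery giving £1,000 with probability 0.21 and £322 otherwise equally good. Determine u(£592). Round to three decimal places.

0.534

The first gamble pins u(£322): it must equal 0.41·1 + 0.59·0 = 0.41.
Then u(£592) = 0.21·u(£1,000) + 0.79·u(£322) = 0.21·1.00 + 0.79·0.41 = 0.5339.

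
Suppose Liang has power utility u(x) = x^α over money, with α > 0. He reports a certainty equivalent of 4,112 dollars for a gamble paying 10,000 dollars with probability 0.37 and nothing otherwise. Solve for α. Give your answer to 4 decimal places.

α ≈ 1.1188

Since u(0) = 0, the lottery's EU is 0.37·10000^α.
Setting u(4112) equal to that: 4112^α = 0.37·10000^α ⇒ (4112/10000)^α = 0.37.
α = ln(0.37) / ln(4112/10000) = -0.9942523/-0.8886756 ≈ 1.1188.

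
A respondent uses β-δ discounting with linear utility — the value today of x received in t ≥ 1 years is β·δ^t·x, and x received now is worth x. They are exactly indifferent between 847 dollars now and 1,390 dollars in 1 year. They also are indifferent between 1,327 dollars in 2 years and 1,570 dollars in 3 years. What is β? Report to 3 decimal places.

From the later pair, β·δ^2·1327 = β·δ^3·1570; dividing through, δ = 1327/1570 = 0.84522.
The first indifference: 847 = β·δ·1390, so β = 847/(δ·1390) = 847/(0.84522·1390) ≈ 0.721.

β ≈ 0.721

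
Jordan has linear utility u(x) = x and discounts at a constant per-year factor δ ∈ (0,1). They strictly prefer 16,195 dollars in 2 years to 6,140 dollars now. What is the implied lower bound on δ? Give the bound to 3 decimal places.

δ > 0.616

Under u(x) = x this choice says 6140 < δ^2·16195.
Hence δ^2 > 6140/16195 = 0.37913, and x ↦ x^(1/2) is increasing on (0,∞).
δ > 0.37913^(1/2) = 0.616.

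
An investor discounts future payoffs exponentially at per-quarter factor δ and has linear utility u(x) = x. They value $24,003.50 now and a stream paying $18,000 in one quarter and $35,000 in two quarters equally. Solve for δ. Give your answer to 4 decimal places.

δ ≈ 0.6100

Present value of the stream is 18000·δ + 35000·δ². Indifference gives 18000δ + 35000δ² = 24003.50.
Rearranged: 35000δ² + 18000δ − 24003.50 = 0.
By the quadratic formula (taking the positive root), δ = (−18000 + √3684490000.00) / 70000 ≈ 0.6100.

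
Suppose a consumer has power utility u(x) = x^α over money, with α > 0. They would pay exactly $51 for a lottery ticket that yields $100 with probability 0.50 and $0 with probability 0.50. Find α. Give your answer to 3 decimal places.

α ≈ 1.029

EU(lottery) = 0.50·100^α + 0.50·0 = 0.50·100^α.
Indifference: 51^α = 0.50·100^α, so (51/100)^α = 0.50.
Take logs: α = ln 0.50 / ln(51/100) ≈ 1.02941.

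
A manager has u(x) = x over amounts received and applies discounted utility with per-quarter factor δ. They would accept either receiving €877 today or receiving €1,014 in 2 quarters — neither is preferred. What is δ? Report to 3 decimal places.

δ ≈ 0.930

Indifference means u(877) = δ^2 · u(1014), so δ^2 = u(877)/u(1014).
With u(x) = x: δ^2 = 877/1014 = 0.86489.
So δ = 0.86489^(1/2) ≈ 0.930.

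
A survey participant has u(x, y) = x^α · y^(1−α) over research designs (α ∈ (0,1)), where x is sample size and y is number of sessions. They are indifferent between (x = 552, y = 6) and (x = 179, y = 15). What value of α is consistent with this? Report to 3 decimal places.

The Cobb–Douglas utilities coincide, so 552^α·6^(1−α) = 179^α·15^(1−α).
(552/179)^α = (15/6)^(1−α); take logs: α·ln(552/179) = (1−α)·ln(15/6), i.e. α·1.126162 = (1−α)·0.916291.
With A = 1.126162 and B = 0.916291: α·A = (1−α)·B, so α = B/(A+B) = 0.916291/2.042453 ≈ 0.449.

α ≈ 0.449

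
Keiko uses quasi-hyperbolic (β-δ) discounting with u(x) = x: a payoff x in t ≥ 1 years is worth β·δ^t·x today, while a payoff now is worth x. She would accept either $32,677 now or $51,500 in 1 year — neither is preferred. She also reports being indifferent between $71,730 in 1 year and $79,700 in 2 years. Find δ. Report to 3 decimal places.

δ ≈ 0.900

From the later pair, β·δ^1·71730 = β·δ^2·79700; dividing through, δ = 71730/79700 = 0.90000.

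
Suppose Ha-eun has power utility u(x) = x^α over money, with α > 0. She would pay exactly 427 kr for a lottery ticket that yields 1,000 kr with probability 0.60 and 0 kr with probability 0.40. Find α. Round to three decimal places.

α ≈ 0.600

The lottery's expected utility is 0.60·u(1000) + 0.40·u(0) = 0.60·1000^α (since u(0) = 0 for α > 0).
Indifference: 427^α = 0.60·1000^α, so (427/1000)^α = 0.60.
Take logs: α = ln 0.60 / ln(427/1000) ≈ 0.60029.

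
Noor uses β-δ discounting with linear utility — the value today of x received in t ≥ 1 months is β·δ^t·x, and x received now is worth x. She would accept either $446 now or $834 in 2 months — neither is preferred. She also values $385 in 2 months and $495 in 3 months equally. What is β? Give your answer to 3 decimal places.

β ≈ 0.884

Both payoffs in the second observation are in the future, so β drops out: δ^2·385 = δ^3·495 ⇒ δ = 385/495 = 0.77778.
The first indifference: 446 = β·δ^2·834, so β = 446/(δ^2·834) = 446/(0.60494·834) ≈ 0.884.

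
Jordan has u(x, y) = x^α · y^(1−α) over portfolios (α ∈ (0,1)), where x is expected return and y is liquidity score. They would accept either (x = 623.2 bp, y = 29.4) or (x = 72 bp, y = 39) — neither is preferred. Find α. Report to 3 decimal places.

The Cobb–Douglas utilities coincide, so 623.2^α·29.4^(1−α) = 72^α·39^(1−α).
Rearrange to (623.2/72)^α = (39/29.4)^(1−α) and take logs: α·2.158201 = (1−α)·0.282567.
With A = 2.158201 and B = 0.282567: α·A = (1−α)·B, so α = B/(A+B) = 0.282567/2.440768 ≈ 0.116.

α ≈ 0.116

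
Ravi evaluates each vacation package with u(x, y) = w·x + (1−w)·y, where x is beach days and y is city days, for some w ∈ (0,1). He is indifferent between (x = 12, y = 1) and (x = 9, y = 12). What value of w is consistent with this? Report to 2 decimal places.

u(12,1) = u(9,12) means w·12 + (1−w)·1 = w·9 + (1−w)·12.
Collecting terms: w·3 = (1−w)·11.
So w/(1−w) = 11/3 = 3.6667, giving w = 11/(3+11) = 0.79.

w = 0.79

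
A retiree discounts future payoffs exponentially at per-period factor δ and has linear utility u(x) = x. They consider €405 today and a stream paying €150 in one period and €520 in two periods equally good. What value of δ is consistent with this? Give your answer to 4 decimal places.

The stream is worth 150δ + 520δ² today, so 150δ + 520δ² = 405.
Rearranged: 520δ² + 150δ − 405 = 0.
The positive root is δ = [−150 + √(150² + 4·520·405)] / (2·520) = (−150 + 930.000)/1040 ≈ 0.7500.

δ ≈ 0.7500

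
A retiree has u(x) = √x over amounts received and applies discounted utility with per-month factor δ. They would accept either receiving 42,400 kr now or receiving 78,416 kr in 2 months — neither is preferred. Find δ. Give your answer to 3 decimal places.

Indifference means u(42400) = δ^2 · u(78416), so δ^2 = u(42400)/u(78416).
With u(x) = √x: δ^2 = √42400/√78416 = √(42400/78416) = 0.73533.
Taking the square root: δ = 0.73533^(1/2) ≈ 0.858.

δ ≈ 0.858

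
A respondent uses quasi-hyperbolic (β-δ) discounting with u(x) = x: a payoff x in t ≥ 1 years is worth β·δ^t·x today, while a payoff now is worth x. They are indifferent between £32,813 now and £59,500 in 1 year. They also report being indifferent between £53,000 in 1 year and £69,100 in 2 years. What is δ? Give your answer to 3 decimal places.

δ ≈ 0.767

The second indifference involves only future payoffs, so β cancels: β·δ^1·53000 = β·δ^2·69100, giving δ = 53000/69100 = 0.76700.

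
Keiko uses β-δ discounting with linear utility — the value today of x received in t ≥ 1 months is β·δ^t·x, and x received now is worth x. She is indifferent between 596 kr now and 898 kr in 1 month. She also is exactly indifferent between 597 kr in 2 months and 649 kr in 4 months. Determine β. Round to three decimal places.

From the later pair, β·δ^2·597 = β·δ^4·649; dividing through, δ^2 = 597/649 = 0.91988, so δ = 0.95910.
The first indifference: 596 = β·δ·898, so β = 596/(δ·898) = 596/(0.95910·898) ≈ 0.692.

β ≈ 0.692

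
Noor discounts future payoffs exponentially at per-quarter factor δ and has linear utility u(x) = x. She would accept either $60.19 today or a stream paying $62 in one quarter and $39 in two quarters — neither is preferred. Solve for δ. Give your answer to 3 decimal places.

δ ≈ 0.680

Equating present values: 60.19 = 62δ + 39δ².
Rearranged: 39δ² + 62δ − 60.19 = 0.
δ = (−62 + √(62² + 4·39·60.19)) / (2·39) = (−62 + √13233.64) / 78 ≈ 0.680.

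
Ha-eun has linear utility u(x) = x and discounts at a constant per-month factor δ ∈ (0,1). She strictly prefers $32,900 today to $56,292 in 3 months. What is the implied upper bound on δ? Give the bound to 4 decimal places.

δ < 0.8361

The preference means 32900 > δ^3·56292.
Dividing by 56292: δ^3 < 0.58445. Both sides are positive, so the cube root keeps the direction.
δ < 0.58445^(1/3) = 0.8361.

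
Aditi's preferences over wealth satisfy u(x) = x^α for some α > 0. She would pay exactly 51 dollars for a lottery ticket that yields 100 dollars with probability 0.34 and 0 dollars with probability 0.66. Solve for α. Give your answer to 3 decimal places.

Since u(0) = 0, the lottery's EU is 0.34·100^α.
Setting u(51) equal to that: 51^α = 0.34·100^α ⇒ (51/100)^α = 0.34.
Taking logs: α·ln(51/100) = ln(0.34), so α = -1.078810 / -0.673345 ≈ 1.602.

α ≈ 1.602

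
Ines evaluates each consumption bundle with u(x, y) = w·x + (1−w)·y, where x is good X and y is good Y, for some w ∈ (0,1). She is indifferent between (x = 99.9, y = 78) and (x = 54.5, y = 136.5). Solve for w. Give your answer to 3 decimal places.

w = 0.563

Indifference: w·99.9 + (1−w)·78 = w·54.5 + (1−w)·136.5.
Rearranging, 45.4·w − 58.5·(1−w) = 0.
Hence w = 58.5/(45.4+58.5) = 58.5/103.9 = 0.563.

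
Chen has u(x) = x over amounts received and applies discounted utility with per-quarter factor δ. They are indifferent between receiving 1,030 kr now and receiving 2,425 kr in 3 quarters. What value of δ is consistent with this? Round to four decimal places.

Equating discounted utilities: u(1030) = δ^3·u(2425) ⇒ δ^3 = u(1030)/u(2425).
With u(x) = x: δ^3 = 1030/2425 = 0.42474.
Hence δ = (0.42474)^(1/3) = 0.751695.

δ ≈ 0.7517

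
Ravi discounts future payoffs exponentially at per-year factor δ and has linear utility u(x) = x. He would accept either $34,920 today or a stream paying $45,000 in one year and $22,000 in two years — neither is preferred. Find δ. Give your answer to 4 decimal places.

Present value of the stream is 45000·δ + 22000·δ². Indifference gives 45000δ + 22000δ² = 34920.
So 22000δ² + 45000δ − 34920 = 0.
δ = (−45000 + √(45000² + 4·22000·34920)) / (2·22000) = (−45000 + √5097960000.00) / 44000 ≈ 0.6000.

δ ≈ 0.6000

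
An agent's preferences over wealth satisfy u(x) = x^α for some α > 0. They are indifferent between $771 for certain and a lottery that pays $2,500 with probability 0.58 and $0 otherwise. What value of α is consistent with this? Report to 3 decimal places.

Since u(0) = 0, the lottery's EU is 0.58·2500^α.
Indifference: 771^α = 0.58·2500^α, so (771/2500)^α = 0.58.
α = ln(0.58) / ln(771/2500) = -0.544727/-1.176358 ≈ 0.463.

α ≈ 0.463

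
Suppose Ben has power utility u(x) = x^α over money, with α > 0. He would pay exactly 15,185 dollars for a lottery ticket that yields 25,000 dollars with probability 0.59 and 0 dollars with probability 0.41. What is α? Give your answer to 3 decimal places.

α ≈ 1.058

EU(lottery) = 0.59·25000^α + 0.41·0 = 0.59·25000^α.
Equating: 15185^α = 0.59·25000^α, i.e. 0.6074^α = 0.59.
Taking logs: α·ln(15185/25000) = ln(0.59), so α = -0.527633 / -0.498568 ≈ 1.058.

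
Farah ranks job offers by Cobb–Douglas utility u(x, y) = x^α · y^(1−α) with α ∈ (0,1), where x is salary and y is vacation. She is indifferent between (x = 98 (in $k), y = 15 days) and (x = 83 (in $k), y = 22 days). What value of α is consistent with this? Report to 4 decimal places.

The Cobb–Douglas utilities coincide, so 98^α·15^(1−α) = 83^α·22^(1−α).
Rearrange to (98/83)^α = (22/15)^(1−α) and take logs: α·0.1661269 = (1−α)·0.3829923.
Thus α·(0.5491192) = 0.3829923, so α = 0.3829923/0.5491192 ≈ 0.6975.

α ≈ 0.6975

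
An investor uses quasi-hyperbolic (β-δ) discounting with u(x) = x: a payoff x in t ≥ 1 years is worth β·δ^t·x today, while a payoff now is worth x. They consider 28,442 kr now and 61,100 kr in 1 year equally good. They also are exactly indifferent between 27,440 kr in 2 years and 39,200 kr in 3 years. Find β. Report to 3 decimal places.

From the later pair, β·δ^2·27440 = β·δ^3·39200; dividing through, δ = 27440/39200 = 0.70000.
Substituting δ into 28442 = β·δ·61100: β = 28442/(42770.000) ≈ 0.665.

β ≈ 0.665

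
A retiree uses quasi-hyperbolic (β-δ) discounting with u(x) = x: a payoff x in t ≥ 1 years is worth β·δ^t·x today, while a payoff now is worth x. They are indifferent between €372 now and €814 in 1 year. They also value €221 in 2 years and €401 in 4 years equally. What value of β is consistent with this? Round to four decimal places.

β ≈ 0.6156

Both payoffs in the second observation are in the future, so β drops out: δ^2·221 = δ^4·401 ⇒ δ^2 = 221/401 = 0.55112, so δ = 0.74238.
Substituting δ into 372 = β·δ·814: β = 372/(604.294) ≈ 0.6156.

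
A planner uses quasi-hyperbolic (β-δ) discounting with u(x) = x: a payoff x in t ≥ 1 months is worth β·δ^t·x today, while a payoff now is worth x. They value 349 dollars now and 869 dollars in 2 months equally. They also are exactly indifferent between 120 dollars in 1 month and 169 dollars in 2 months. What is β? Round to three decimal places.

β ≈ 0.797

The second indifference involves only future payoffs, so β cancels: β·δ^1·120 = β·δ^2·169, giving δ = 120/169 = 0.71006.
Substituting δ into 349 = β·δ^2·869: β = 349/(438.136) ≈ 0.797.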